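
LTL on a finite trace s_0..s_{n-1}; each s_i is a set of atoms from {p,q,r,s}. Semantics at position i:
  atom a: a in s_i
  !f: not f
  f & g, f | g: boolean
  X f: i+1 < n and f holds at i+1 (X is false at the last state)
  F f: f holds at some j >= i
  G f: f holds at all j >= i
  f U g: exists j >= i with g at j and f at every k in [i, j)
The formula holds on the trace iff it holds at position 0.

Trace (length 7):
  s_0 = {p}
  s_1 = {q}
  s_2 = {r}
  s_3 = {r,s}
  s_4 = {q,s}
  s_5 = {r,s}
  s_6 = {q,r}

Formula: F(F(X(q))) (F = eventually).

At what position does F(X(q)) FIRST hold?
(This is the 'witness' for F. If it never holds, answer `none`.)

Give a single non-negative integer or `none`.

s_0={p}: F(X(q))=True X(q)=True q=False
s_1={q}: F(X(q))=True X(q)=False q=True
s_2={r}: F(X(q))=True X(q)=False q=False
s_3={r,s}: F(X(q))=True X(q)=True q=False
s_4={q,s}: F(X(q))=True X(q)=False q=True
s_5={r,s}: F(X(q))=True X(q)=True q=False
s_6={q,r}: F(X(q))=False X(q)=False q=True
F(F(X(q))) holds; first witness at position 0.

Answer: 0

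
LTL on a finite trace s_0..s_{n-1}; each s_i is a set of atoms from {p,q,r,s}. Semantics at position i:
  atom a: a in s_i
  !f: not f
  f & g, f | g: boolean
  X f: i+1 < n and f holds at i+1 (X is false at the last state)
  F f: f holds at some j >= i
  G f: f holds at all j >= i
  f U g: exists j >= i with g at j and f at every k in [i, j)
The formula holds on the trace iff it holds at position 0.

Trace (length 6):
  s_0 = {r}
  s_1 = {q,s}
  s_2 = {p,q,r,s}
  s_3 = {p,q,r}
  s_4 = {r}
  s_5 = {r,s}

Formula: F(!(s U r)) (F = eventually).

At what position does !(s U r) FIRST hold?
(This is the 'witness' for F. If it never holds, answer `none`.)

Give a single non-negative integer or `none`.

s_0={r}: !(s U r)=False (s U r)=True s=False r=True
s_1={q,s}: !(s U r)=False (s U r)=True s=True r=False
s_2={p,q,r,s}: !(s U r)=False (s U r)=True s=True r=True
s_3={p,q,r}: !(s U r)=False (s U r)=True s=False r=True
s_4={r}: !(s U r)=False (s U r)=True s=False r=True
s_5={r,s}: !(s U r)=False (s U r)=True s=True r=True
F(!(s U r)) does not hold (no witness exists).

Answer: none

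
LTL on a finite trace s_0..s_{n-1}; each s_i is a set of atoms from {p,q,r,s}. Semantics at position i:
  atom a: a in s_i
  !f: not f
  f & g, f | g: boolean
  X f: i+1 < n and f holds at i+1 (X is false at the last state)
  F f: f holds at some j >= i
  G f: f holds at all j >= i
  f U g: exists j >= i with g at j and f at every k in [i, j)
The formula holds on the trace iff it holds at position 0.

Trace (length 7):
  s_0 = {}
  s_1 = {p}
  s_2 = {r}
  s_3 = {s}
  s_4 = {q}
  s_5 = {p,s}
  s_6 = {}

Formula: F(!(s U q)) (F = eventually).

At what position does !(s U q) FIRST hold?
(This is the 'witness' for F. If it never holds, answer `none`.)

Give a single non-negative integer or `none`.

s_0={}: !(s U q)=True (s U q)=False s=False q=False
s_1={p}: !(s U q)=True (s U q)=False s=False q=False
s_2={r}: !(s U q)=True (s U q)=False s=False q=False
s_3={s}: !(s U q)=False (s U q)=True s=True q=False
s_4={q}: !(s U q)=False (s U q)=True s=False q=True
s_5={p,s}: !(s U q)=True (s U q)=False s=True q=False
s_6={}: !(s U q)=True (s U q)=False s=False q=False
F(!(s U q)) holds; first witness at position 0.

Answer: 0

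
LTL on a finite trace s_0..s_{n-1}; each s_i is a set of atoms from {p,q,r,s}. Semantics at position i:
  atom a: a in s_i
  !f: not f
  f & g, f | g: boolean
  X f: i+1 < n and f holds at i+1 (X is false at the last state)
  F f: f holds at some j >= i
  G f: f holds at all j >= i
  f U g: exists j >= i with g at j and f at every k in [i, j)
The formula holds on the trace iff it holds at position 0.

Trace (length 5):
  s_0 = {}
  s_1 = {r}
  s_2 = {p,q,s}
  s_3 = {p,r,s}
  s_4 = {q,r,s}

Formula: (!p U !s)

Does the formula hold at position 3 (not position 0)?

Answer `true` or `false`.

s_0={}: (!p U !s)=True !p=True p=False !s=True s=False
s_1={r}: (!p U !s)=True !p=True p=False !s=True s=False
s_2={p,q,s}: (!p U !s)=False !p=False p=True !s=False s=True
s_3={p,r,s}: (!p U !s)=False !p=False p=True !s=False s=True
s_4={q,r,s}: (!p U !s)=False !p=True p=False !s=False s=True
Evaluating at position 3: result = False

Answer: false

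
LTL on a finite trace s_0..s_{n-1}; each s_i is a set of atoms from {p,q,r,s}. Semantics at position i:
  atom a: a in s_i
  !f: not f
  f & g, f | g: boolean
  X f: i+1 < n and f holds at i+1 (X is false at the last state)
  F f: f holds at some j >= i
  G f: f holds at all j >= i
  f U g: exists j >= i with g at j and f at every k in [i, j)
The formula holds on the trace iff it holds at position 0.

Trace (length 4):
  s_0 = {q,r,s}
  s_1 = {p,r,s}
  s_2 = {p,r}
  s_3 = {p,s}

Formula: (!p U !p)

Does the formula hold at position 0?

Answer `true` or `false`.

Answer: true

Derivation:
s_0={q,r,s}: (!p U !p)=True !p=True p=False
s_1={p,r,s}: (!p U !p)=False !p=False p=True
s_2={p,r}: (!p U !p)=False !p=False p=True
s_3={p,s}: (!p U !p)=False !p=False p=True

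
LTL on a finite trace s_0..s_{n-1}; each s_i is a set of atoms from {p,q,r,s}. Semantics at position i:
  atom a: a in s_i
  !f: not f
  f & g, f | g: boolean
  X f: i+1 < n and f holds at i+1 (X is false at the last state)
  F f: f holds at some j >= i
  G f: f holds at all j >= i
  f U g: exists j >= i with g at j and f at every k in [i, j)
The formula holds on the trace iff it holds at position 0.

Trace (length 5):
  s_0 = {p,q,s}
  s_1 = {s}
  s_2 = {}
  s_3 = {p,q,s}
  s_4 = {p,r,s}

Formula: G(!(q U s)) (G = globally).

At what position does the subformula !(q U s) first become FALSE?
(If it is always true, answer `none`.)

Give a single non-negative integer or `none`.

s_0={p,q,s}: !(q U s)=False (q U s)=True q=True s=True
s_1={s}: !(q U s)=False (q U s)=True q=False s=True
s_2={}: !(q U s)=True (q U s)=False q=False s=False
s_3={p,q,s}: !(q U s)=False (q U s)=True q=True s=True
s_4={p,r,s}: !(q U s)=False (q U s)=True q=False s=True
G(!(q U s)) holds globally = False
First violation at position 0.

Answer: 0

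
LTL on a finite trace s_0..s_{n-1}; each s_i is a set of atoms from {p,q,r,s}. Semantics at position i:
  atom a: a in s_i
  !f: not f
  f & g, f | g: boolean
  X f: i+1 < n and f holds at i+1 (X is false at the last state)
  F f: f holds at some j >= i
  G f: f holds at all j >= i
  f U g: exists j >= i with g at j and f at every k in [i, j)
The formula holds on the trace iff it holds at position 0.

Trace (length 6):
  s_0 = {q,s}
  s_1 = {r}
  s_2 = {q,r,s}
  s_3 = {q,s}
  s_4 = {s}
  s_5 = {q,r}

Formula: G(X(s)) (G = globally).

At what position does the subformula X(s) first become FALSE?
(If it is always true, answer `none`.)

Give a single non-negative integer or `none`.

Answer: 0

Derivation:
s_0={q,s}: X(s)=False s=True
s_1={r}: X(s)=True s=False
s_2={q,r,s}: X(s)=True s=True
s_3={q,s}: X(s)=True s=True
s_4={s}: X(s)=False s=True
s_5={q,r}: X(s)=False s=False
G(X(s)) holds globally = False
First violation at position 0.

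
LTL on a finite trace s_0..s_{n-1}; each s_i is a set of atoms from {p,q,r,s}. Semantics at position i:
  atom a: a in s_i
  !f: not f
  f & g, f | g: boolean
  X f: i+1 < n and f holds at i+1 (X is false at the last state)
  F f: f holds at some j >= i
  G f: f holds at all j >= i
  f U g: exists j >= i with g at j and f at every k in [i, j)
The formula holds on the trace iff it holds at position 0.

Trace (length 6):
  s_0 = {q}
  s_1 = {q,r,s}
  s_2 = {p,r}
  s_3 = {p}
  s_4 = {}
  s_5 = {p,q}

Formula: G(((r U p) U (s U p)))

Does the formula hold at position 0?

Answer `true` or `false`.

Answer: false

Derivation:
s_0={q}: G(((r U p) U (s U p)))=False ((r U p) U (s U p))=False (r U p)=False r=False p=False (s U p)=False s=False
s_1={q,r,s}: G(((r U p) U (s U p)))=False ((r U p) U (s U p))=True (r U p)=True r=True p=False (s U p)=True s=True
s_2={p,r}: G(((r U p) U (s U p)))=False ((r U p) U (s U p))=True (r U p)=True r=True p=True (s U p)=True s=False
s_3={p}: G(((r U p) U (s U p)))=False ((r U p) U (s U p))=True (r U p)=True r=False p=True (s U p)=True s=False
s_4={}: G(((r U p) U (s U p)))=False ((r U p) U (s U p))=False (r U p)=False r=False p=False (s U p)=False s=False
s_5={p,q}: G(((r U p) U (s U p)))=True ((r U p) U (s U p))=True (r U p)=True r=False p=True (s U p)=True s=False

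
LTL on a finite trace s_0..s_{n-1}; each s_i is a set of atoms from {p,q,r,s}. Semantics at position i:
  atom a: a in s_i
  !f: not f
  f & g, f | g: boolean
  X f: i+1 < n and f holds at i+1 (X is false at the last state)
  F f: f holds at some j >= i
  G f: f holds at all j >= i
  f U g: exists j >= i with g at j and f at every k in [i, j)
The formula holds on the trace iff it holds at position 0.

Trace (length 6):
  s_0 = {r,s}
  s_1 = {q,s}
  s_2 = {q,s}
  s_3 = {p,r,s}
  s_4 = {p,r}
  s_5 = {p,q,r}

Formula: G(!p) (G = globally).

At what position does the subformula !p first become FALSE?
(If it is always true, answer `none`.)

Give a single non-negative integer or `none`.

Answer: 3

Derivation:
s_0={r,s}: !p=True p=False
s_1={q,s}: !p=True p=False
s_2={q,s}: !p=True p=False
s_3={p,r,s}: !p=False p=True
s_4={p,r}: !p=False p=True
s_5={p,q,r}: !p=False p=True
G(!p) holds globally = False
First violation at position 3.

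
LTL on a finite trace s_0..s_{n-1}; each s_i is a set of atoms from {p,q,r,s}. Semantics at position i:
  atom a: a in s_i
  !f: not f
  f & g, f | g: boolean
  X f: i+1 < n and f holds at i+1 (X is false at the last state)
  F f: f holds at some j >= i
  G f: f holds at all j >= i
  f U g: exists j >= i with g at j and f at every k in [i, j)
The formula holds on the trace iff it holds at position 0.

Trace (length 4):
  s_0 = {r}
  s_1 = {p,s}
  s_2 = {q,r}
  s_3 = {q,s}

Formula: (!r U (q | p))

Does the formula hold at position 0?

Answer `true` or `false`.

s_0={r}: (!r U (q | p))=False !r=False r=True (q | p)=False q=False p=False
s_1={p,s}: (!r U (q | p))=True !r=True r=False (q | p)=True q=False p=True
s_2={q,r}: (!r U (q | p))=True !r=False r=True (q | p)=True q=True p=False
s_3={q,s}: (!r U (q | p))=True !r=True r=False (q | p)=True q=True p=False

Answer: false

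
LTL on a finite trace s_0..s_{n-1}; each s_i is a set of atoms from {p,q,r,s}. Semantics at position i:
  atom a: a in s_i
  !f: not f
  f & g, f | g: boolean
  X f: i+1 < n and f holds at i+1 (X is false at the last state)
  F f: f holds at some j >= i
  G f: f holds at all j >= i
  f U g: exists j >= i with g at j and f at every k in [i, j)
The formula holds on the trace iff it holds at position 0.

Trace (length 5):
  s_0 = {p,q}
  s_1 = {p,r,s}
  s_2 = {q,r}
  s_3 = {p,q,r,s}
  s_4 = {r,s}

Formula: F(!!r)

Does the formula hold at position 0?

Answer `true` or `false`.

Answer: true

Derivation:
s_0={p,q}: F(!!r)=True !!r=False !r=True r=False
s_1={p,r,s}: F(!!r)=True !!r=True !r=False r=True
s_2={q,r}: F(!!r)=True !!r=True !r=False r=True
s_3={p,q,r,s}: F(!!r)=True !!r=True !r=False r=True
s_4={r,s}: F(!!r)=True !!r=True !r=False r=True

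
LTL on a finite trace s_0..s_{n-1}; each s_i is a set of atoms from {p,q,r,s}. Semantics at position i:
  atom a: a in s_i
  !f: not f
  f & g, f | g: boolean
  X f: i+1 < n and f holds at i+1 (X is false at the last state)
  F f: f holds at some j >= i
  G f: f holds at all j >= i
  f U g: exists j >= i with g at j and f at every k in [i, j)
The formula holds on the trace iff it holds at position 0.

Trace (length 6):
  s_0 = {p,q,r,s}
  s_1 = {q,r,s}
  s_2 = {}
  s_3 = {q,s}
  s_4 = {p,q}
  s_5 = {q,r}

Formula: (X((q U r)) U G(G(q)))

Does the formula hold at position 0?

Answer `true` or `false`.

Answer: false

Derivation:
s_0={p,q,r,s}: (X((q U r)) U G(G(q)))=False X((q U r))=True (q U r)=True q=True r=True G(G(q))=False G(q)=False
s_1={q,r,s}: (X((q U r)) U G(G(q)))=False X((q U r))=False (q U r)=True q=True r=True G(G(q))=False G(q)=False
s_2={}: (X((q U r)) U G(G(q)))=True X((q U r))=True (q U r)=False q=False r=False G(G(q))=False G(q)=False
s_3={q,s}: (X((q U r)) U G(G(q)))=True X((q U r))=True (q U r)=True q=True r=False G(G(q))=True G(q)=True
s_4={p,q}: (X((q U r)) U G(G(q)))=True X((q U r))=True (q U r)=True q=True r=False G(G(q))=True G(q)=True
s_5={q,r}: (X((q U r)) U G(G(q)))=True X((q U r))=False (q U r)=True q=True r=True G(G(q))=True G(q)=True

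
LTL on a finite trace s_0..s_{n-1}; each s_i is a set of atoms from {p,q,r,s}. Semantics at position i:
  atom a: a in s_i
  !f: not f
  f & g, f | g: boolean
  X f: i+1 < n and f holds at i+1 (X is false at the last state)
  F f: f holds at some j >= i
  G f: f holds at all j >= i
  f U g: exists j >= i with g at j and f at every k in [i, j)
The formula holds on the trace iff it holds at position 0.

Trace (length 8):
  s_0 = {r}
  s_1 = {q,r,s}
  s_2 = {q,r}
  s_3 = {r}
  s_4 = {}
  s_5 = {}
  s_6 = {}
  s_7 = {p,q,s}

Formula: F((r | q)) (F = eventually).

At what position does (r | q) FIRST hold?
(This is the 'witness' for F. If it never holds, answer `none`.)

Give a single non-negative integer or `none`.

s_0={r}: (r | q)=True r=True q=False
s_1={q,r,s}: (r | q)=True r=True q=True
s_2={q,r}: (r | q)=True r=True q=True
s_3={r}: (r | q)=True r=True q=False
s_4={}: (r | q)=False r=False q=False
s_5={}: (r | q)=False r=False q=False
s_6={}: (r | q)=False r=False q=False
s_7={p,q,s}: (r | q)=True r=False q=True
F((r | q)) holds; first witness at position 0.

Answer: 0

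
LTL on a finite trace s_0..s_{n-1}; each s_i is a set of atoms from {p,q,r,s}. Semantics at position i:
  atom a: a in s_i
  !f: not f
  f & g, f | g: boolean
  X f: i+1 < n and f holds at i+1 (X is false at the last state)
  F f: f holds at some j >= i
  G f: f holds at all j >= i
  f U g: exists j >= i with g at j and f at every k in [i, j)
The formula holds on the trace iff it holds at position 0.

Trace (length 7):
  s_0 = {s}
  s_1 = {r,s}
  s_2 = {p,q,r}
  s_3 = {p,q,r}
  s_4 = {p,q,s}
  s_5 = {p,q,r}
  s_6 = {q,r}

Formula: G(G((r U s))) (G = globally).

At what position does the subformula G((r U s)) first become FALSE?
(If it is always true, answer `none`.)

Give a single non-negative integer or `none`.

s_0={s}: G((r U s))=False (r U s)=True r=False s=True
s_1={r,s}: G((r U s))=False (r U s)=True r=True s=True
s_2={p,q,r}: G((r U s))=False (r U s)=True r=True s=False
s_3={p,q,r}: G((r U s))=False (r U s)=True r=True s=False
s_4={p,q,s}: G((r U s))=False (r U s)=True r=False s=True
s_5={p,q,r}: G((r U s))=False (r U s)=False r=True s=False
s_6={q,r}: G((r U s))=False (r U s)=False r=True s=False
G(G((r U s))) holds globally = False
First violation at position 0.

Answer: 0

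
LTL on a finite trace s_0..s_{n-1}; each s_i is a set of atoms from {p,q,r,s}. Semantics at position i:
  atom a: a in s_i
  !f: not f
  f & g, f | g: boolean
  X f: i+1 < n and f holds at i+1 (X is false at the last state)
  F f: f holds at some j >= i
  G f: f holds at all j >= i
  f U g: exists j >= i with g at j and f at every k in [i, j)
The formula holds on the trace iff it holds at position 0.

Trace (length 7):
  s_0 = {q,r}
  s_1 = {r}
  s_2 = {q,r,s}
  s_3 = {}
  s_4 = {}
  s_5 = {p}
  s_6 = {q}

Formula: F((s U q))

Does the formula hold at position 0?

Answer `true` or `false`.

s_0={q,r}: F((s U q))=True (s U q)=True s=False q=True
s_1={r}: F((s U q))=True (s U q)=False s=False q=False
s_2={q,r,s}: F((s U q))=True (s U q)=True s=True q=True
s_3={}: F((s U q))=True (s U q)=False s=False q=False
s_4={}: F((s U q))=True (s U q)=False s=False q=False
s_5={p}: F((s U q))=True (s U q)=False s=False q=False
s_6={q}: F((s U q))=True (s U q)=True s=False q=True

Answer: true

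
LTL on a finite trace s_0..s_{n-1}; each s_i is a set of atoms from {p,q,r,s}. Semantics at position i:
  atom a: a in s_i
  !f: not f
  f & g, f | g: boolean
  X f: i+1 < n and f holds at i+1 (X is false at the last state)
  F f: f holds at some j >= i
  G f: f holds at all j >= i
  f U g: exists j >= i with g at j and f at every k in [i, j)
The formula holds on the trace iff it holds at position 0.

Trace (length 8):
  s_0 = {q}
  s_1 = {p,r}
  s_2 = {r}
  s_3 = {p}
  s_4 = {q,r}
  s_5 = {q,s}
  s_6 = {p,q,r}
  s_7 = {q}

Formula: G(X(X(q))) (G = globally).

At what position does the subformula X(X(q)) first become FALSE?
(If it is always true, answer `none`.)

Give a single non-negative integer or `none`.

s_0={q}: X(X(q))=False X(q)=False q=True
s_1={p,r}: X(X(q))=False X(q)=False q=False
s_2={r}: X(X(q))=True X(q)=False q=False
s_3={p}: X(X(q))=True X(q)=True q=False
s_4={q,r}: X(X(q))=True X(q)=True q=True
s_5={q,s}: X(X(q))=True X(q)=True q=True
s_6={p,q,r}: X(X(q))=False X(q)=True q=True
s_7={q}: X(X(q))=False X(q)=False q=True
G(X(X(q))) holds globally = False
First violation at position 0.

Answer: 0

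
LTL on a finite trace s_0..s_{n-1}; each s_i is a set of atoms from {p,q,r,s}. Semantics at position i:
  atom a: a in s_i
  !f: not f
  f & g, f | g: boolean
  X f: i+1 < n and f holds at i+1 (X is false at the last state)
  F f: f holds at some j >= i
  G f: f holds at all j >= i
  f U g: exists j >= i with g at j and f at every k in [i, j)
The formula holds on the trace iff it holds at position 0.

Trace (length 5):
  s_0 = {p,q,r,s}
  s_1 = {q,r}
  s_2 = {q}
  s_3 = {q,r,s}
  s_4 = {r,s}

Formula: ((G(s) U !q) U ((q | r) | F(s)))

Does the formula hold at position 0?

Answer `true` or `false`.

s_0={p,q,r,s}: ((G(s) U !q) U ((q | r) | F(s)))=True (G(s) U !q)=False G(s)=False s=True !q=False q=True ((q | r) | F(s))=True (q | r)=True r=True F(s)=True
s_1={q,r}: ((G(s) U !q) U ((q | r) | F(s)))=True (G(s) U !q)=False G(s)=False s=False !q=False q=True ((q | r) | F(s))=True (q | r)=True r=True F(s)=True
s_2={q}: ((G(s) U !q) U ((q | r) | F(s)))=True (G(s) U !q)=False G(s)=False s=False !q=False q=True ((q | r) | F(s))=True (q | r)=True r=False F(s)=True
s_3={q,r,s}: ((G(s) U !q) U ((q | r) | F(s)))=True (G(s) U !q)=True G(s)=True s=True !q=False q=True ((q | r) | F(s))=True (q | r)=True r=True F(s)=True
s_4={r,s}: ((G(s) U !q) U ((q | r) | F(s)))=True (G(s) U !q)=True G(s)=True s=True !q=True q=False ((q | r) | F(s))=True (q | r)=True r=True F(s)=True

Answer: true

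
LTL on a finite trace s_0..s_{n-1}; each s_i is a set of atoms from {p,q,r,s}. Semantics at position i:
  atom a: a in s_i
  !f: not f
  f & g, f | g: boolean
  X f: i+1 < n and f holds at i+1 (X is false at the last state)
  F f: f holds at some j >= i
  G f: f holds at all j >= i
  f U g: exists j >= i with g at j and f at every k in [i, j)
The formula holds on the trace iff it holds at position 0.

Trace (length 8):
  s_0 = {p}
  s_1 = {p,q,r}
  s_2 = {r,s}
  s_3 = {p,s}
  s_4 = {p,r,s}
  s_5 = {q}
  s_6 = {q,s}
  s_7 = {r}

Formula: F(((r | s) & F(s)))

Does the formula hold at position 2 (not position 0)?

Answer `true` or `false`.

Answer: true

Derivation:
s_0={p}: F(((r | s) & F(s)))=True ((r | s) & F(s))=False (r | s)=False r=False s=False F(s)=True
s_1={p,q,r}: F(((r | s) & F(s)))=True ((r | s) & F(s))=True (r | s)=True r=True s=False F(s)=True
s_2={r,s}: F(((r | s) & F(s)))=True ((r | s) & F(s))=True (r | s)=True r=True s=True F(s)=True
s_3={p,s}: F(((r | s) & F(s)))=True ((r | s) & F(s))=True (r | s)=True r=False s=True F(s)=True
s_4={p,r,s}: F(((r | s) & F(s)))=True ((r | s) & F(s))=True (r | s)=True r=True s=True F(s)=True
s_5={q}: F(((r | s) & F(s)))=True ((r | s) & F(s))=False (r | s)=False r=False s=False F(s)=True
s_6={q,s}: F(((r | s) & F(s)))=True ((r | s) & F(s))=True (r | s)=True r=False s=True F(s)=True
s_7={r}: F(((r | s) & F(s)))=False ((r | s) & F(s))=False (r | s)=True r=True s=False F(s)=False
Evaluating at position 2: result = True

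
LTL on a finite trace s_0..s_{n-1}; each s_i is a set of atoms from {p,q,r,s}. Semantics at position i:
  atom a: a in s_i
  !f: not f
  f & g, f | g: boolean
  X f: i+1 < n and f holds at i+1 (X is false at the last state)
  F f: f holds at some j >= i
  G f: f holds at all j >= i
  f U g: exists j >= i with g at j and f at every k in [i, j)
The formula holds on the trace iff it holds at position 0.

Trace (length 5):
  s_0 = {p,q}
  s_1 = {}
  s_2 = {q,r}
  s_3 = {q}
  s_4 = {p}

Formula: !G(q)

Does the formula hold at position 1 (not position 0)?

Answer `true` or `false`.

Answer: true

Derivation:
s_0={p,q}: !G(q)=True G(q)=False q=True
s_1={}: !G(q)=True G(q)=False q=False
s_2={q,r}: !G(q)=True G(q)=False q=True
s_3={q}: !G(q)=True G(q)=False q=True
s_4={p}: !G(q)=True G(q)=False q=False
Evaluating at position 1: result = True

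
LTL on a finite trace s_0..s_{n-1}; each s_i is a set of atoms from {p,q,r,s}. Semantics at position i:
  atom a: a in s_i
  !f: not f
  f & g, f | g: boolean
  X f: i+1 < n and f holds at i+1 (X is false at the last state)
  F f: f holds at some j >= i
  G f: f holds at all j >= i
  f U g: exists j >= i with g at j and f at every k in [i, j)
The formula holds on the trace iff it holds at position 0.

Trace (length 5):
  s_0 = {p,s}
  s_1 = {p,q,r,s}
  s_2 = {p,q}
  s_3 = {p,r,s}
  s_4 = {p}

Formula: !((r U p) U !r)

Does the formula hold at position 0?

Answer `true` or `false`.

s_0={p,s}: !((r U p) U !r)=False ((r U p) U !r)=True (r U p)=True r=False p=True !r=True
s_1={p,q,r,s}: !((r U p) U !r)=False ((r U p) U !r)=True (r U p)=True r=True p=True !r=False
s_2={p,q}: !((r U p) U !r)=False ((r U p) U !r)=True (r U p)=True r=False p=True !r=True
s_3={p,r,s}: !((r U p) U !r)=False ((r U p) U !r)=True (r U p)=True r=True p=True !r=False
s_4={p}: !((r U p) U !r)=False ((r U p) U !r)=True (r U p)=True r=False p=True !r=True

Answer: false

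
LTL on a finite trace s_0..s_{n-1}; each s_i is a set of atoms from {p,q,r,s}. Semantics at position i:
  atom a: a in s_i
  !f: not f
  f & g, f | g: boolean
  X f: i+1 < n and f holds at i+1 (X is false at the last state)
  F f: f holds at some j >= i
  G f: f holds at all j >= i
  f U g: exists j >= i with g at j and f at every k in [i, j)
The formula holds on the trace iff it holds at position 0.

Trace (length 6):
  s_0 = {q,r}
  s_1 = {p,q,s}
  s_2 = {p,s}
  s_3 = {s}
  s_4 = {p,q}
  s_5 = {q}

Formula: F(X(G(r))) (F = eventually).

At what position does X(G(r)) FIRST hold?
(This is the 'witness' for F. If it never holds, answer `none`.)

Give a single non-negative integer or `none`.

s_0={q,r}: X(G(r))=False G(r)=False r=True
s_1={p,q,s}: X(G(r))=False G(r)=False r=False
s_2={p,s}: X(G(r))=False G(r)=False r=False
s_3={s}: X(G(r))=False G(r)=False r=False
s_4={p,q}: X(G(r))=False G(r)=False r=False
s_5={q}: X(G(r))=False G(r)=False r=False
F(X(G(r))) does not hold (no witness exists).

Answer: none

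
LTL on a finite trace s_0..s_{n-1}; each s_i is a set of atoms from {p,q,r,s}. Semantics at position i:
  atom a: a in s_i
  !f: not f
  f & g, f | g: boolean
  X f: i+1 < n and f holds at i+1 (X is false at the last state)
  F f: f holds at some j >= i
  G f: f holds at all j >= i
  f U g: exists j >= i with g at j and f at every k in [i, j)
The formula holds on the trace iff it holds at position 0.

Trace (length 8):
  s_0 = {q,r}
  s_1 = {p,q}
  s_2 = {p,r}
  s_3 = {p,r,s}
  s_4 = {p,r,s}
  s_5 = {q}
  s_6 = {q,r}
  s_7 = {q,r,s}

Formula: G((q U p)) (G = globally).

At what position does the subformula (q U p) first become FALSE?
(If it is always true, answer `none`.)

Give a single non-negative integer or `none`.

Answer: 5

Derivation:
s_0={q,r}: (q U p)=True q=True p=False
s_1={p,q}: (q U p)=True q=True p=True
s_2={p,r}: (q U p)=True q=False p=True
s_3={p,r,s}: (q U p)=True q=False p=True
s_4={p,r,s}: (q U p)=True q=False p=True
s_5={q}: (q U p)=False q=True p=False
s_6={q,r}: (q U p)=False q=True p=False
s_7={q,r,s}: (q U p)=False q=True p=False
G((q U p)) holds globally = False
First violation at position 5.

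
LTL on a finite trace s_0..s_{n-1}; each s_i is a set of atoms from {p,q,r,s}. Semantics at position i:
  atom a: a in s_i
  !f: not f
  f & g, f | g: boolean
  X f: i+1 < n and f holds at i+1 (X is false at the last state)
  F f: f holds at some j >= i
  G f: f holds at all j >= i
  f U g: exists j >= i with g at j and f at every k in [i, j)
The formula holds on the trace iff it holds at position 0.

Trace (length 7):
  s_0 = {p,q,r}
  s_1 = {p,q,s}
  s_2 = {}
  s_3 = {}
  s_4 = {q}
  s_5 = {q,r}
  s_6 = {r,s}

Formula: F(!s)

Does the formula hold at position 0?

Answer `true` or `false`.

s_0={p,q,r}: F(!s)=True !s=True s=False
s_1={p,q,s}: F(!s)=True !s=False s=True
s_2={}: F(!s)=True !s=True s=False
s_3={}: F(!s)=True !s=True s=False
s_4={q}: F(!s)=True !s=True s=False
s_5={q,r}: F(!s)=True !s=True s=False
s_6={r,s}: F(!s)=False !s=False s=True

Answer: true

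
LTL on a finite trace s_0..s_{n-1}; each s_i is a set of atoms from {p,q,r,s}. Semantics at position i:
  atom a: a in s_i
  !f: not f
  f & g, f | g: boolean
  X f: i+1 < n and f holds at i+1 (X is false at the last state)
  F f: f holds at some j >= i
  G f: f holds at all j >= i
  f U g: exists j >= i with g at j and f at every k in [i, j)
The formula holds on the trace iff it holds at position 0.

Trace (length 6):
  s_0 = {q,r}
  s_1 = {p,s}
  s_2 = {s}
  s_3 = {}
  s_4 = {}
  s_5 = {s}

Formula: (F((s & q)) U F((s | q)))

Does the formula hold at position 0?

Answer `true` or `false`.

Answer: true

Derivation:
s_0={q,r}: (F((s & q)) U F((s | q)))=True F((s & q))=False (s & q)=False s=False q=True F((s | q))=True (s | q)=True
s_1={p,s}: (F((s & q)) U F((s | q)))=True F((s & q))=False (s & q)=False s=True q=False F((s | q))=True (s | q)=True
s_2={s}: (F((s & q)) U F((s | q)))=True F((s & q))=False (s & q)=False s=True q=False F((s | q))=True (s | q)=True
s_3={}: (F((s & q)) U F((s | q)))=True F((s & q))=False (s & q)=False s=False q=False F((s | q))=True (s | q)=False
s_4={}: (F((s & q)) U F((s | q)))=True F((s & q))=False (s & q)=False s=False q=False F((s | q))=True (s | q)=False
s_5={s}: (F((s & q)) U F((s | q)))=True F((s & q))=False (s & q)=False s=True q=False F((s | q))=True (s | q)=True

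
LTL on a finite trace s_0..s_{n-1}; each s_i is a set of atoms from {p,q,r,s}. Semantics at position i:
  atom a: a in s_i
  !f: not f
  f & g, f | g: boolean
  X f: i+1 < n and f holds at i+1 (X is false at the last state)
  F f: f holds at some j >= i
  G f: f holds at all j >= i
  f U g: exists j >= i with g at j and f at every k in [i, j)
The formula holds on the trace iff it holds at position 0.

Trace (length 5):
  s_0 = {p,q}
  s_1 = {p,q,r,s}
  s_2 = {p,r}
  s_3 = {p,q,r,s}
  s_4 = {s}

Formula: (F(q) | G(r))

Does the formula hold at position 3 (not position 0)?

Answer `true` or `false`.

s_0={p,q}: (F(q) | G(r))=True F(q)=True q=True G(r)=False r=False
s_1={p,q,r,s}: (F(q) | G(r))=True F(q)=True q=True G(r)=False r=True
s_2={p,r}: (F(q) | G(r))=True F(q)=True q=False G(r)=False r=True
s_3={p,q,r,s}: (F(q) | G(r))=True F(q)=True q=True G(r)=False r=True
s_4={s}: (F(q) | G(r))=False F(q)=False q=False G(r)=False r=False
Evaluating at position 3: result = True

Answer: true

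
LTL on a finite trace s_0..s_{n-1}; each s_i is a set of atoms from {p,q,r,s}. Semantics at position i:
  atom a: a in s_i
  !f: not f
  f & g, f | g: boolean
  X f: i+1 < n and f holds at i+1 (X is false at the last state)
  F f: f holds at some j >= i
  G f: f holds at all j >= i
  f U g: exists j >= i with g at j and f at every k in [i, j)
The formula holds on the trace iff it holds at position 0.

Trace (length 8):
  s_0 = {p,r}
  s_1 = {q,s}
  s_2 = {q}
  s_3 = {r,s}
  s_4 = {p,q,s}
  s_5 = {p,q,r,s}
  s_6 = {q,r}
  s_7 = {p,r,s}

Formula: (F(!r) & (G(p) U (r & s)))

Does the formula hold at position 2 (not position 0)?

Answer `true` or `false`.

s_0={p,r}: (F(!r) & (G(p) U (r & s)))=False F(!r)=True !r=False r=True (G(p) U (r & s))=False G(p)=False p=True (r & s)=False s=False
s_1={q,s}: (F(!r) & (G(p) U (r & s)))=False F(!r)=True !r=True r=False (G(p) U (r & s))=False G(p)=False p=False (r & s)=False s=True
s_2={q}: (F(!r) & (G(p) U (r & s)))=False F(!r)=True !r=True r=False (G(p) U (r & s))=False G(p)=False p=False (r & s)=False s=False
s_3={r,s}: (F(!r) & (G(p) U (r & s)))=True F(!r)=True !r=False r=True (G(p) U (r & s))=True G(p)=False p=False (r & s)=True s=True
s_4={p,q,s}: (F(!r) & (G(p) U (r & s)))=False F(!r)=True !r=True r=False (G(p) U (r & s))=False G(p)=False p=True (r & s)=False s=True
s_5={p,q,r,s}: (F(!r) & (G(p) U (r & s)))=False F(!r)=False !r=False r=True (G(p) U (r & s))=True G(p)=False p=True (r & s)=True s=True
s_6={q,r}: (F(!r) & (G(p) U (r & s)))=False F(!r)=False !r=False r=True (G(p) U (r & s))=False G(p)=False p=False (r & s)=False s=False
s_7={p,r,s}: (F(!r) & (G(p) U (r & s)))=False F(!r)=False !r=False r=True (G(p) U (r & s))=True G(p)=True p=True (r & s)=True s=True
Evaluating at position 2: result = False

Answer: false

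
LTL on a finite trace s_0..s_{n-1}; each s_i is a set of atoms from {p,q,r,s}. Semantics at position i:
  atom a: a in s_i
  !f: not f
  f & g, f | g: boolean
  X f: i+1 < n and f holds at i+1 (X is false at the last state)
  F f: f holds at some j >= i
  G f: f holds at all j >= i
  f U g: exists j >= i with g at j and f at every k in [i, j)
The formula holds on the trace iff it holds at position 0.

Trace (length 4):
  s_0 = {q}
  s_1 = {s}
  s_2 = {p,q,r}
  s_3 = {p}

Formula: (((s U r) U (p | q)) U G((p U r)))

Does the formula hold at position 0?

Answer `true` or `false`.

Answer: false

Derivation:
s_0={q}: (((s U r) U (p | q)) U G((p U r)))=False ((s U r) U (p | q))=True (s U r)=False s=False r=False (p | q)=True p=False q=True G((p U r))=False (p U r)=False
s_1={s}: (((s U r) U (p | q)) U G((p U r)))=False ((s U r) U (p | q))=True (s U r)=True s=True r=False (p | q)=False p=False q=False G((p U r))=False (p U r)=False
s_2={p,q,r}: (((s U r) U (p | q)) U G((p U r)))=False ((s U r) U (p | q))=True (s U r)=True s=False r=True (p | q)=True p=True q=True G((p U r))=False (p U r)=True
s_3={p}: (((s U r) U (p | q)) U G((p U r)))=False ((s U r) U (p | q))=True (s U r)=False s=False r=False (p | q)=True p=True q=False G((p U r))=False (p U r)=False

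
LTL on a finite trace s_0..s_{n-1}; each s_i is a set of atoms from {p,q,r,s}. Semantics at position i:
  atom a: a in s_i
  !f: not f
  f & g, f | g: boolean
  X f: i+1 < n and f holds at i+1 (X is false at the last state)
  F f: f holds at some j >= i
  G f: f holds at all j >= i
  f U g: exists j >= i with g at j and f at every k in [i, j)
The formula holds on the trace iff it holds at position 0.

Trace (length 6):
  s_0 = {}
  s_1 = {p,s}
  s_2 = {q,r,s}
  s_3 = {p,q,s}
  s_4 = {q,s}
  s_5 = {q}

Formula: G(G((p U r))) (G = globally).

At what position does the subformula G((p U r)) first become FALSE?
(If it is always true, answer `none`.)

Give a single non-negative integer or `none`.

s_0={}: G((p U r))=False (p U r)=False p=False r=False
s_1={p,s}: G((p U r))=False (p U r)=True p=True r=False
s_2={q,r,s}: G((p U r))=False (p U r)=True p=False r=True
s_3={p,q,s}: G((p U r))=False (p U r)=False p=True r=False
s_4={q,s}: G((p U r))=False (p U r)=False p=False r=False
s_5={q}: G((p U r))=False (p U r)=False p=False r=False
G(G((p U r))) holds globally = False
First violation at position 0.

Answer: 0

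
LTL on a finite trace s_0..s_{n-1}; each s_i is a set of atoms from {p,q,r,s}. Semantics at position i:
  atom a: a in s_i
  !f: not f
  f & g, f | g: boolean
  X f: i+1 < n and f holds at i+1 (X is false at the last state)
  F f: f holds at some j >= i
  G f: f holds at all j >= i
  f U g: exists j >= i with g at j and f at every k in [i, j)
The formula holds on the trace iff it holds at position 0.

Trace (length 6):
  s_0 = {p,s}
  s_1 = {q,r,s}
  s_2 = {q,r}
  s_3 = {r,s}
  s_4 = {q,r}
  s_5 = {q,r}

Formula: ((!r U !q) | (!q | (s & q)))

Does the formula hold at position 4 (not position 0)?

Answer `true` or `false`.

Answer: false

Derivation:
s_0={p,s}: ((!r U !q) | (!q | (s & q)))=True (!r U !q)=True !r=True r=False !q=True q=False (!q | (s & q))=True (s & q)=False s=True
s_1={q,r,s}: ((!r U !q) | (!q | (s & q)))=True (!r U !q)=False !r=False r=True !q=False q=True (!q | (s & q))=True (s & q)=True s=True
s_2={q,r}: ((!r U !q) | (!q | (s & q)))=False (!r U !q)=False !r=False r=True !q=False q=True (!q | (s & q))=False (s & q)=False s=False
s_3={r,s}: ((!r U !q) | (!q | (s & q)))=True (!r U !q)=True !r=False r=True !q=True q=False (!q | (s & q))=True (s & q)=False s=True
s_4={q,r}: ((!r U !q) | (!q | (s & q)))=False (!r U !q)=False !r=False r=True !q=False q=True (!q | (s & q))=False (s & q)=False s=False
s_5={q,r}: ((!r U !q) | (!q | (s & q)))=False (!r U !q)=False !r=False r=True !q=False q=True (!q | (s & q))=False (s & q)=False s=False
Evaluating at position 4: result = False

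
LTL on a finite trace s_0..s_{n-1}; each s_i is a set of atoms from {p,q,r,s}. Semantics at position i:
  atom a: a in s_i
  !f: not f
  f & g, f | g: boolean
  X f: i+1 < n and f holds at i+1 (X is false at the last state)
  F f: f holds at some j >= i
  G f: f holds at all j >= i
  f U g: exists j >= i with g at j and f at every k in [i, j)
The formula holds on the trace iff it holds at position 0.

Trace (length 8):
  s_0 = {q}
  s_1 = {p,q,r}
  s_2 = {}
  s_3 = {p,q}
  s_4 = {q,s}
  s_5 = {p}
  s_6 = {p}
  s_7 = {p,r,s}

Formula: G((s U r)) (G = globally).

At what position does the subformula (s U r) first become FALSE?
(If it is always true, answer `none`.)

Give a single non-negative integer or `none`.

s_0={q}: (s U r)=False s=False r=False
s_1={p,q,r}: (s U r)=True s=False r=True
s_2={}: (s U r)=False s=False r=False
s_3={p,q}: (s U r)=False s=False r=False
s_4={q,s}: (s U r)=False s=True r=False
s_5={p}: (s U r)=False s=False r=False
s_6={p}: (s U r)=False s=False r=False
s_7={p,r,s}: (s U r)=True s=True r=True
G((s U r)) holds globally = False
First violation at position 0.

Answer: 0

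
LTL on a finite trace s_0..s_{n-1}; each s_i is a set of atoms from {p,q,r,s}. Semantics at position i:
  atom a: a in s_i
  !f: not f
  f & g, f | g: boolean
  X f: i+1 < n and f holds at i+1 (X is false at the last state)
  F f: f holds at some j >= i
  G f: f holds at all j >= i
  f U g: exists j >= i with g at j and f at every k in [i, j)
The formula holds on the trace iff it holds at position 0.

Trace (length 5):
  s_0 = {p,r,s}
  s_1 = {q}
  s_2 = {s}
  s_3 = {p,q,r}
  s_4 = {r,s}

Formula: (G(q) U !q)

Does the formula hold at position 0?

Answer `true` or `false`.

s_0={p,r,s}: (G(q) U !q)=True G(q)=False q=False !q=True
s_1={q}: (G(q) U !q)=False G(q)=False q=True !q=False
s_2={s}: (G(q) U !q)=True G(q)=False q=False !q=True
s_3={p,q,r}: (G(q) U !q)=False G(q)=False q=True !q=False
s_4={r,s}: (G(q) U !q)=True G(q)=False q=False !q=True

Answer: true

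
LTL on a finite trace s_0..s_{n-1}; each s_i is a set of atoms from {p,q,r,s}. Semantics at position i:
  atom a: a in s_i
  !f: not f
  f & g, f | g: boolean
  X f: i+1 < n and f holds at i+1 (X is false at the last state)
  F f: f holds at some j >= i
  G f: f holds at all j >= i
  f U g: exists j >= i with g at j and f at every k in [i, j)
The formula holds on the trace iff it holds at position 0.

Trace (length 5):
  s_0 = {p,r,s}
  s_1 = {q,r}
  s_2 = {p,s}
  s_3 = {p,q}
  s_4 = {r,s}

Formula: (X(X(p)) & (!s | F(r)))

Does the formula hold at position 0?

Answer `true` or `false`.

Answer: true

Derivation:
s_0={p,r,s}: (X(X(p)) & (!s | F(r)))=True X(X(p))=True X(p)=False p=True (!s | F(r))=True !s=False s=True F(r)=True r=True
s_1={q,r}: (X(X(p)) & (!s | F(r)))=True X(X(p))=True X(p)=True p=False (!s | F(r))=True !s=True s=False F(r)=True r=True
s_2={p,s}: (X(X(p)) & (!s | F(r)))=False X(X(p))=False X(p)=True p=True (!s | F(r))=True !s=False s=True F(r)=True r=False
s_3={p,q}: (X(X(p)) & (!s | F(r)))=False X(X(p))=False X(p)=False p=True (!s | F(r))=True !s=True s=False F(r)=True r=False
s_4={r,s}: (X(X(p)) & (!s | F(r)))=False X(X(p))=False X(p)=False p=False (!s | F(r))=True !s=False s=True F(r)=True r=True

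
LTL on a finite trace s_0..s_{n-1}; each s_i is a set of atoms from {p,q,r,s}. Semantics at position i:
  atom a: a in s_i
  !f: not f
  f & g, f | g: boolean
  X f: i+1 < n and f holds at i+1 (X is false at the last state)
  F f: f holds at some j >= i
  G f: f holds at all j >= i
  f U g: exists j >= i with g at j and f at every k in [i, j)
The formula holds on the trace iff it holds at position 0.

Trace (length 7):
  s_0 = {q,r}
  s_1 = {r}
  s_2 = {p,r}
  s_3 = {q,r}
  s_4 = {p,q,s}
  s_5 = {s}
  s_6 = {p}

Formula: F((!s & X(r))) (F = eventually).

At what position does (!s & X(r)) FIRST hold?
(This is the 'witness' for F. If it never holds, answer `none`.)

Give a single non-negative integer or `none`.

s_0={q,r}: (!s & X(r))=True !s=True s=False X(r)=True r=True
s_1={r}: (!s & X(r))=True !s=True s=False X(r)=True r=True
s_2={p,r}: (!s & X(r))=True !s=True s=False X(r)=True r=True
s_3={q,r}: (!s & X(r))=False !s=True s=False X(r)=False r=True
s_4={p,q,s}: (!s & X(r))=False !s=False s=True X(r)=False r=False
s_5={s}: (!s & X(r))=False !s=False s=True X(r)=False r=False
s_6={p}: (!s & X(r))=False !s=True s=False X(r)=False r=False
F((!s & X(r))) holds; first witness at position 0.

Answer: 0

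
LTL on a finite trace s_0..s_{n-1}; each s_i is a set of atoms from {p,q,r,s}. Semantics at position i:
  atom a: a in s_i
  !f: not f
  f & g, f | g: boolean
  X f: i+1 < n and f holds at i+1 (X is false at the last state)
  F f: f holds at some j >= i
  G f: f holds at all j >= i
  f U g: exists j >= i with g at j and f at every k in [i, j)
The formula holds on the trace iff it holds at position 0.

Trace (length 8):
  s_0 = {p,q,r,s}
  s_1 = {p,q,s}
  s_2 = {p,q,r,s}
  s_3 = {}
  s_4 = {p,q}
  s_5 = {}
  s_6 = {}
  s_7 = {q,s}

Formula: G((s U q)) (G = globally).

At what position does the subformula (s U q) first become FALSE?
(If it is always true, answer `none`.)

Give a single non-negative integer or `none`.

Answer: 3

Derivation:
s_0={p,q,r,s}: (s U q)=True s=True q=True
s_1={p,q,s}: (s U q)=True s=True q=True
s_2={p,q,r,s}: (s U q)=True s=True q=True
s_3={}: (s U q)=False s=False q=False
s_4={p,q}: (s U q)=True s=False q=True
s_5={}: (s U q)=False s=False q=False
s_6={}: (s U q)=False s=False q=False
s_7={q,s}: (s U q)=True s=True q=True
G((s U q)) holds globally = False
First violation at position 3.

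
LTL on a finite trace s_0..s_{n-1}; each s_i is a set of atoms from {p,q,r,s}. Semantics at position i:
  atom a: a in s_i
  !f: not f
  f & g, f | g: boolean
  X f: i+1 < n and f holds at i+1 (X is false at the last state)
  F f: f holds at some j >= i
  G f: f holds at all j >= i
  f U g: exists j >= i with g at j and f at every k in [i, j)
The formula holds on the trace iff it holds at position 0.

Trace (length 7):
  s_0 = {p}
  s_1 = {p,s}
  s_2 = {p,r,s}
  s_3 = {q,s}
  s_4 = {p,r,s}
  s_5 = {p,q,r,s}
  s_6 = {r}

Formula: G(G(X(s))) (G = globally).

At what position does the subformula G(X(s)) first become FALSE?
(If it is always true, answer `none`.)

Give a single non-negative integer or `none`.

Answer: 0

Derivation:
s_0={p}: G(X(s))=False X(s)=True s=False
s_1={p,s}: G(X(s))=False X(s)=True s=True
s_2={p,r,s}: G(X(s))=False X(s)=True s=True
s_3={q,s}: G(X(s))=False X(s)=True s=True
s_4={p,r,s}: G(X(s))=False X(s)=True s=True
s_5={p,q,r,s}: G(X(s))=False X(s)=False s=True
s_6={r}: G(X(s))=False X(s)=False s=False
G(G(X(s))) holds globally = False
First violation at position 0.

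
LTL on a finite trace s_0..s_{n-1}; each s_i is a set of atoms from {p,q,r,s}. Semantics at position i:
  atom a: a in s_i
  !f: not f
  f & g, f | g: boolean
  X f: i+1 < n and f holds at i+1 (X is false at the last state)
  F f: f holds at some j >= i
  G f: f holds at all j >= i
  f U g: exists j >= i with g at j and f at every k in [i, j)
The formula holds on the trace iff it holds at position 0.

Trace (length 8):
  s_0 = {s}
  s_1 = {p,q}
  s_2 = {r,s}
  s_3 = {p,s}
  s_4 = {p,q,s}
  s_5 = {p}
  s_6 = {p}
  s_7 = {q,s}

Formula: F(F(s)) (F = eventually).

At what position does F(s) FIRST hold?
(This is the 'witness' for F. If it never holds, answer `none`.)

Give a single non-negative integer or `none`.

Answer: 0

Derivation:
s_0={s}: F(s)=True s=True
s_1={p,q}: F(s)=True s=False
s_2={r,s}: F(s)=True s=True
s_3={p,s}: F(s)=True s=True
s_4={p,q,s}: F(s)=True s=True
s_5={p}: F(s)=True s=False
s_6={p}: F(s)=True s=False
s_7={q,s}: F(s)=True s=True
F(F(s)) holds; first witness at position 0.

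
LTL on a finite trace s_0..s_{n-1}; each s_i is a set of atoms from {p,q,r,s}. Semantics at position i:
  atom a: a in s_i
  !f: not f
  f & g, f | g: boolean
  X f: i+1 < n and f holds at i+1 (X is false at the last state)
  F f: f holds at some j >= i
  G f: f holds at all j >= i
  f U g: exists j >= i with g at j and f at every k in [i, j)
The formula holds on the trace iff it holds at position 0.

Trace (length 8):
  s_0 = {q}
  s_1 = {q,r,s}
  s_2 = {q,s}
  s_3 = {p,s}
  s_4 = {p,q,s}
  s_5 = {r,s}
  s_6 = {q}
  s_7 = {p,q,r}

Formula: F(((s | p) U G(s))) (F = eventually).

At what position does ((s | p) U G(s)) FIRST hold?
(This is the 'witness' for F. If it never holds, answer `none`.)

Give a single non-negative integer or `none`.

s_0={q}: ((s | p) U G(s))=False (s | p)=False s=False p=False G(s)=False
s_1={q,r,s}: ((s | p) U G(s))=False (s | p)=True s=True p=False G(s)=False
s_2={q,s}: ((s | p) U G(s))=False (s | p)=True s=True p=False G(s)=False
s_3={p,s}: ((s | p) U G(s))=False (s | p)=True s=True p=True G(s)=False
s_4={p,q,s}: ((s | p) U G(s))=False (s | p)=True s=True p=True G(s)=False
s_5={r,s}: ((s | p) U G(s))=False (s | p)=True s=True p=False G(s)=False
s_6={q}: ((s | p) U G(s))=False (s | p)=False s=False p=False G(s)=False
s_7={p,q,r}: ((s | p) U G(s))=False (s | p)=True s=False p=True G(s)=False
F(((s | p) U G(s))) does not hold (no witness exists).

Answer: none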